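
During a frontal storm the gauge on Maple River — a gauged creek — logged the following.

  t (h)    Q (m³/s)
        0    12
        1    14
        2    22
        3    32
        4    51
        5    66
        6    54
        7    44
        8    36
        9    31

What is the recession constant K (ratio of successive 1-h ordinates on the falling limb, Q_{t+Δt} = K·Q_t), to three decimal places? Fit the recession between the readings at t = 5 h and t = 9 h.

Using the recession-limb readings at t = 5 h and t = 9 h: Q falls from 66 to 31 m³/s over 4 intervals.
K = (Q₂/Q₁)^(1/4) = (31/66)^(1/4) = 0.828.

K ≈ 0.828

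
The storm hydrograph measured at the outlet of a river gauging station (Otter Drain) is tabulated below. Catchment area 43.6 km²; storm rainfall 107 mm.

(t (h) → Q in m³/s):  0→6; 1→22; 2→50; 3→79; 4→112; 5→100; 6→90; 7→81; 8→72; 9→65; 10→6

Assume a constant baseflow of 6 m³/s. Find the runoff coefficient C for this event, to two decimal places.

ΣQ_DR = 617.0 m³/s; V = ΣQ_DR·Δt = 2.221 × 10^6 m³.
Runoff depth d = V / A = 50.94 mm.
C = d / P = 50.94 / 107 = 0.48.

C ≈ 0.48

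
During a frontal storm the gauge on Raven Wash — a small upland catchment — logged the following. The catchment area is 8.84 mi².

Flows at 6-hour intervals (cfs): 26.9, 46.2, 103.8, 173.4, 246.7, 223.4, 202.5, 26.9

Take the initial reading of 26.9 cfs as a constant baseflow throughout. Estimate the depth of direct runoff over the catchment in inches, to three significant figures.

Direct runoff: 0.0, 19.3, 76.9, 146.5, 219.8, 196.5, 175.6, 0.0 cfs; ΣQ_DR = 834.6 cfs.
V = ΣQ_DR · Δt = 834.6 × 21600 s = 1.803 × 10^7 ft³.
Over A = 8.84 mi², depth = V / A = 0.878 in.

d ≈ 0.878 in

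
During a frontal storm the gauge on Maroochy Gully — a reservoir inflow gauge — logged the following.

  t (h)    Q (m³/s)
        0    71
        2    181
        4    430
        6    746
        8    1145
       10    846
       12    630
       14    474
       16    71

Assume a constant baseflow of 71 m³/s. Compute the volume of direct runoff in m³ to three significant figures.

Direct-runoff ordinates (Q − Q_b): 0.0, 110.0, 359.0, 675.0, 1074.0, 775.0, 559.0, 403.0, 0.0 m³/s.
ΣQ_DR = 3955 m³/s.
With Δt = 2 h = 7200 s, V = ΣQ_DR · Δt = 3955 × 7200 = 2.85 × 10^7 m³.

V ≈ 2.85 × 10^7 m³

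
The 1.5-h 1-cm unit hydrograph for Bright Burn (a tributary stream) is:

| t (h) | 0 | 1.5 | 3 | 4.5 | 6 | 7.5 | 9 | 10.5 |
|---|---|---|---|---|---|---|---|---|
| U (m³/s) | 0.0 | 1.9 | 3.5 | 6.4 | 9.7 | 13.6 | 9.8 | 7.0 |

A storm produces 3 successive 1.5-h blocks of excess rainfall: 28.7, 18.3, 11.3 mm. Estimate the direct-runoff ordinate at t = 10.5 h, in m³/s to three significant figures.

By discrete convolution, Q_j = Σ (P_i / 10 mm) · U_{j−i}.
At t = 10.5 h (j=7): Q = (28.7/10)·7.0 + (18.3/10)·9.8 + (11.3/10)·13.6 = 53.4 m³/s.

Q ≈ 53.4 m³/s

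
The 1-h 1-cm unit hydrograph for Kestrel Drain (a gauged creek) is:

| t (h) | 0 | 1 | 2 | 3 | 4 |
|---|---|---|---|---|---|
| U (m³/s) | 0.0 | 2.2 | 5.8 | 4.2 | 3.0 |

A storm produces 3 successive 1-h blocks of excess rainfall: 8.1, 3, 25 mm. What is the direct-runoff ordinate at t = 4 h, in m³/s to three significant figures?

By discrete convolution, Q_j = Σ (P_i / 10 mm) · U_{j−i}.
At t = 4 h (j=4): Q = (8.1/10)·3.0 + (3/10)·4.2 + (25/10)·5.8 = 18.2 m³/s.

Q ≈ 18.2 m³/s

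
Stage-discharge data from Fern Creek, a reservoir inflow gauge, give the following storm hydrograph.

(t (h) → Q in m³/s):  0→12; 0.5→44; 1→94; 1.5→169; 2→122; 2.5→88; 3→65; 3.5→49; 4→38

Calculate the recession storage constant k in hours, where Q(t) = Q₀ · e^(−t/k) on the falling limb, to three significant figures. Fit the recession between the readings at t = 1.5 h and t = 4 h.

On the falling limb, Q drops from 169 to 38 m³/s between t = 1.5 h and t = 4 h (Δt = 2.5 h).
k = −Δt / ln(Q₂/Q₁) = −2.5 / ln(38/169) = 1.68 h.

k ≈ 1.68 h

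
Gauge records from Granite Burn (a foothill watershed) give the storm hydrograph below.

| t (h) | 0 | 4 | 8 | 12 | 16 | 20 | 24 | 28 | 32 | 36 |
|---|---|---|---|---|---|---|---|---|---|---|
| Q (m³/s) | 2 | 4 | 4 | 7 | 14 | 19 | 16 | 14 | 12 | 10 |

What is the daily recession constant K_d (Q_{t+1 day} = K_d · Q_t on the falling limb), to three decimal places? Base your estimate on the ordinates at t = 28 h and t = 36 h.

K_d ≈ 0.364

Between t = 28 h and t = 36 h the flow falls from 14 to 10 m³/s over 2×4 h = 8 h.
Per-interval ratio K = (10/14)^(1/2) = 0.8452; K_d = K^(24/4) = 0.364.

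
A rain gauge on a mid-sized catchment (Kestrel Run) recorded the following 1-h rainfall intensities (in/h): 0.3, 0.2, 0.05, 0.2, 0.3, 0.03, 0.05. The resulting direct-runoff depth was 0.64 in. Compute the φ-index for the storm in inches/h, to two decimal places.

Only the 4 blocks with intensity above φ contribute runoff: 0.3, 0.2, 0.2, 0.3 in/h.
Σ(I−φ)·Δt = d  ⇒  (0.3+0.2+0.2+0.3 − 4φ)·1 = 0.64
φ = (1.000 − 0.64/1) / 4 = 0.09 in/h.

φ ≈ 0.09 in/h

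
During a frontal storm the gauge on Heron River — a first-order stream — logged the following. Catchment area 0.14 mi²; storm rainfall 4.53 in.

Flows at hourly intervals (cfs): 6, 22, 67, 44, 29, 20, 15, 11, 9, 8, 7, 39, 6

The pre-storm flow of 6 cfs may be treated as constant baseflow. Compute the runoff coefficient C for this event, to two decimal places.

ΣQ_DR = 205.0 cfs; V = ΣQ_DR·Δt = 7.380 × 10^5 ft³.
Runoff depth d = V / A = 2.269 in.
C = d / P = 2.269 / 4.53 = 0.50.

C ≈ 0.50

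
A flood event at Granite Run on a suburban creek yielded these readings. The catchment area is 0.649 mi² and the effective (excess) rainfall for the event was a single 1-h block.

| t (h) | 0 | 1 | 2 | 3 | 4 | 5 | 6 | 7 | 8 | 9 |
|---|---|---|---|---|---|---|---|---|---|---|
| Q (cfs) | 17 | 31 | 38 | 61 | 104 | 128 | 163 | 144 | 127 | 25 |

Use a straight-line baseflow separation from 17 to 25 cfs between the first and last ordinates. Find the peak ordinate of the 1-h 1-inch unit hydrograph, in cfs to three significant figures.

U_p ≈ 93.8 cfs

Direct runoff: 0.00, 13.11, 19.22, 41.33, 83.44, 106.56, 140.67, 120.78, 102.89, 0.00 cfs; ΣQ_DR = 628.0 cfs, peak = 140.67 cfs.
Runoff depth d = ΣQ_DR·Δt / A = 628.0 × 3600 / (0.649 mi²) = 1.499 in.
The 1-inch UH is the DRH scaled by (1 in)/d, so U_p = 140.67 × 1/1.499 = 93.8 cfs.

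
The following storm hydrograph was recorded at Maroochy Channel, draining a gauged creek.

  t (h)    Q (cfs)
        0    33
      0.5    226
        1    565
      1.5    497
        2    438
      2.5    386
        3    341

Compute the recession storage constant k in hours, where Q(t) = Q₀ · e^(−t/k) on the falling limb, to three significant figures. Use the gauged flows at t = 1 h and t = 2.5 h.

On the falling limb, Q drops from 565 to 386 cfs between t = 1 h and t = 2.5 h (Δt = 1.5 h).
k = −Δt / ln(Q₂/Q₁) = −1.5 / ln(386/565) = 3.94 h.

k ≈ 3.94 h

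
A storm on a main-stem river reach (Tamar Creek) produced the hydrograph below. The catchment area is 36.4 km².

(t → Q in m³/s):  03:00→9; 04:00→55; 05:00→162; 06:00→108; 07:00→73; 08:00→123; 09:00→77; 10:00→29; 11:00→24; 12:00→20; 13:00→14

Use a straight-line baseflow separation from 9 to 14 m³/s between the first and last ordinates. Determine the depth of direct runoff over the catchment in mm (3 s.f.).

d ≈ 56.1 mm

Direct runoff: 0.00, 45.50, 152.00, 97.50, 62.00, 111.50, 65.00, 16.50, 11.00, 6.50, 0.00 m³/s; ΣQ_DR = 567.5 m³/s.
V = ΣQ_DR · Δt = 567.5 × 3600 s = 2.043 × 10^6 m³.
Over A = 36.4 km², depth = V / A = 56.1 mm.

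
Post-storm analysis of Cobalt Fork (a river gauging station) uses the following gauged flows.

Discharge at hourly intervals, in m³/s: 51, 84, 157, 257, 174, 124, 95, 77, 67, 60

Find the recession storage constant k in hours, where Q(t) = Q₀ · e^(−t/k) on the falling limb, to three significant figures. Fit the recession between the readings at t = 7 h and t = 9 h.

On the falling limb, Q drops from 77 to 60 m³/s between t = 7 h and t = 9 h (Δt = 2 h).
k = −Δt / ln(Q₂/Q₁) = −2 / ln(60/77) = 8.02 h.

k ≈ 8.02 h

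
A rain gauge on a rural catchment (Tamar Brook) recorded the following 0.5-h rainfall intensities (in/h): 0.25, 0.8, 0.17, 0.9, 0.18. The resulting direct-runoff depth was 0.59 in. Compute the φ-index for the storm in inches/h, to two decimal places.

Only the 2 blocks with intensity above φ contribute runoff: 0.8, 0.9 in/h.
Σ(I−φ)·Δt = d  ⇒  (0.8+0.9 − 2φ)·0.5 = 0.59
φ = (1.700 − 0.59/0.5) / 2 = 0.26 in/h.

φ ≈ 0.26 in/h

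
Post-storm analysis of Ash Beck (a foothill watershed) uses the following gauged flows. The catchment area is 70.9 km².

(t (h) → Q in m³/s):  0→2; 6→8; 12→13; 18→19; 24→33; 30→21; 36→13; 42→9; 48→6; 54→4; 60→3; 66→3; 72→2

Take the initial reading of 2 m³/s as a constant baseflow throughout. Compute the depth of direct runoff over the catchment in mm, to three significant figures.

Direct runoff: 0.0, 6.0, 11.0, 17.0, 31.0, 19.0, 11.0, 7.0, 4.0, 2.0, 1.0, 1.0, 0.0 m³/s; ΣQ_DR = 110.0 m³/s.
V = ΣQ_DR · Δt = 110.0 × 21600 s = 2.376 × 10^6 m³.
Over A = 70.9 km², depth = V / A = 33.5 mm.

d ≈ 33.5 mm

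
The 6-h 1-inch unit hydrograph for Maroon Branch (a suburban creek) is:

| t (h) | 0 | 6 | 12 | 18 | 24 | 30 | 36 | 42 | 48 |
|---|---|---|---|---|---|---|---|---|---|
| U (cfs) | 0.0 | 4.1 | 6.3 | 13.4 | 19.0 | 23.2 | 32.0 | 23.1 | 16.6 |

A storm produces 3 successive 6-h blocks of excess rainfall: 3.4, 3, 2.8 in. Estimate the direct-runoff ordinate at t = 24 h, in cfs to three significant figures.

Q ≈ 122 cfs

By discrete convolution, Q_j = Σ (P_i / 1 in) · U_{j−i}.
At t = 24 h (j=4): Q = (3.4/1)·19.0 + (3/1)·13.4 + (2.8/1)·6.3 = 122 cfs.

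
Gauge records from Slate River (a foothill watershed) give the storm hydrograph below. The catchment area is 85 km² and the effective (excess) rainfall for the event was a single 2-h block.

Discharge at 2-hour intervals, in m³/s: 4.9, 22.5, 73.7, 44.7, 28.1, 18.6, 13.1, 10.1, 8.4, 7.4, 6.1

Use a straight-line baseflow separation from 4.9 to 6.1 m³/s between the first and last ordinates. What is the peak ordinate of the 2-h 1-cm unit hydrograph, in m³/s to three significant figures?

Direct runoff: 0.00, 17.48, 68.56, 39.44, 22.72, 13.10, 7.48, 4.36, 2.54, 1.42, 0.00 m³/s; ΣQ_DR = 177.1 m³/s, peak = 68.56 m³/s.
Runoff depth d = ΣQ_DR·Δt / A = 177.1 × 7200 / (85 km²) = 15.00 mm.
The 1-cm UH is the DRH scaled by (10 mm)/d, so U_p = 68.56 × 10/15.00 = 45.7 m³/s.

U_p ≈ 45.7 m³/s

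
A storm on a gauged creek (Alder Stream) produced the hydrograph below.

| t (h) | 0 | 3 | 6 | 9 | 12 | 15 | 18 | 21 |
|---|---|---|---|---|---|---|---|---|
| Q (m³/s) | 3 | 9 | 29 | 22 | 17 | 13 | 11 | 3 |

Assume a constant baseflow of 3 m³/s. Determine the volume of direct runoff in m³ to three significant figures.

Direct-runoff ordinates (Q − Q_b): 0.0, 6.0, 26.0, 19.0, 14.0, 10.0, 8.0, 0.0 m³/s.
ΣQ_DR = 83.00 m³/s.
With Δt = 3 h = 10800 s, V = ΣQ_DR · Δt = 83.00 × 10800 = 8.96 × 10^5 m³.

V ≈ 8.96 × 10^5 m³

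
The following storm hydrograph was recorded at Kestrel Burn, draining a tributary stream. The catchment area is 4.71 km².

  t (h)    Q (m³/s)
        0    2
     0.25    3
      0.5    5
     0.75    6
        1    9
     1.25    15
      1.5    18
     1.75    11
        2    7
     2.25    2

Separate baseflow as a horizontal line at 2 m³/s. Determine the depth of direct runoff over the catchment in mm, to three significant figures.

Direct runoff: 0.0, 1.0, 3.0, 4.0, 7.0, 13.0, 16.0, 9.0, 5.0, 0.0 m³/s; ΣQ_DR = 58.00 m³/s.
V = ΣQ_DR · Δt = 58.00 × 900 s = 52200 m³.
Over A = 4.71 km², depth = V / A = 11.1 mm.

d ≈ 11.1 mm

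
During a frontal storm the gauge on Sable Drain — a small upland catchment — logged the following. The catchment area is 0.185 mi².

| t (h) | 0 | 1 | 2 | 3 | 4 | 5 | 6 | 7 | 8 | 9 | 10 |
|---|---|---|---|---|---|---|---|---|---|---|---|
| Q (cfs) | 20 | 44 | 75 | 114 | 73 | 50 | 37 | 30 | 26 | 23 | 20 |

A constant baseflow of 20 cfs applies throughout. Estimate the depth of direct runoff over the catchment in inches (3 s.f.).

d ≈ 2.45 in

Direct runoff: 0.0, 24.0, 55.0, 94.0, 53.0, 30.0, 17.0, 10.0, 6.0, 3.0, 0.0 cfs; ΣQ_DR = 292.0 cfs.
V = ΣQ_DR · Δt = 292.0 × 3600 s = 1.051 × 10^6 ft³.
Over A = 0.185 mi², depth = V / A = 2.45 in.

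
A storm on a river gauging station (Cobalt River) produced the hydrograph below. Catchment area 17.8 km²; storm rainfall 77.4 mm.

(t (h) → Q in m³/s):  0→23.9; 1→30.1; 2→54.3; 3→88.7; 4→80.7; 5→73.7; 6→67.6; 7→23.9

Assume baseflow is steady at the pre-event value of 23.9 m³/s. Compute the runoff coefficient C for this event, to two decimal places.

C ≈ 0.66

ΣQ_DR = 251.7 m³/s; V = ΣQ_DR·Δt = 9.061 × 10^5 m³.
Runoff depth d = V / A = 50.91 mm.
C = d / P = 50.91 / 77.4 = 0.66.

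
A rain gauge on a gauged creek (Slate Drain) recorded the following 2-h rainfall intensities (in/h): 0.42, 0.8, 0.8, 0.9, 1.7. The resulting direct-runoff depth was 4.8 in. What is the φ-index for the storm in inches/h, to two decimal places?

φ ≈ 0.45 in/h

Only the 4 blocks with intensity above φ contribute runoff: 0.8, 0.8, 0.9, 1.7 in/h.
Σ(I−φ)·Δt = d  ⇒  (0.8+0.8+0.9+1.7 − 4φ)·2 = 4.8
φ = (4.200 − 4.8/2) / 4 = 0.45 in/h.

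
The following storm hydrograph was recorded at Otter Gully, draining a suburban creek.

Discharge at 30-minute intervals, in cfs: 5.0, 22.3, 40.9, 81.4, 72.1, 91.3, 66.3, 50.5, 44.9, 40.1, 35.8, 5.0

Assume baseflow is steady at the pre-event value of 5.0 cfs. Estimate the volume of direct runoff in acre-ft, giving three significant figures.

Direct-runoff ordinates (Q − Q_b): 0.0, 17.3, 35.9, 76.4, 67.1, 86.3, 61.3, 45.5, 39.9, 35.1, 30.8, 0.0 cfs.
ΣQ_DR = 495.6 cfs.
With Δt = 0.5 h = 1800 s, V = ΣQ_DR · Δt = 495.6 × 1800 = 8.92 × 10^5 ft³ = 20.5 acre-ft.

V ≈ 20.5 acre-ft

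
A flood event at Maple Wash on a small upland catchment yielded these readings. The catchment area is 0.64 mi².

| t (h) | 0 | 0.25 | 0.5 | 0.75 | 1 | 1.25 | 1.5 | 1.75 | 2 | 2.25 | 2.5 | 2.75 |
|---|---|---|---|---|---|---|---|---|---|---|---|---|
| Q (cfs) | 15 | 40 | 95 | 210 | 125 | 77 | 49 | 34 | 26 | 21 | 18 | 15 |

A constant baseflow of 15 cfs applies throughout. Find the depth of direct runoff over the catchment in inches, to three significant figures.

Direct runoff: 0.0, 25.0, 80.0, 195.0, 110.0, 62.0, 34.0, 19.0, 11.0, 6.0, 3.0, 0.0 cfs; ΣQ_DR = 545.0 cfs.
V = ΣQ_DR · Δt = 545.0 × 900 s = 4.905 × 10^5 ft³.
Over A = 0.64 mi², depth = V / A = 0.330 in.

d ≈ 0.330 in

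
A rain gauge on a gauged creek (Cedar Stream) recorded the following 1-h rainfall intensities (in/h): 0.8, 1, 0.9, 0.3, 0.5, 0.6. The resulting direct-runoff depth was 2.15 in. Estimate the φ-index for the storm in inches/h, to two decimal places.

Only the 5 blocks with intensity above φ contribute runoff: 0.8, 1, 0.9, 0.5, 0.6 in/h.
Σ(I−φ)·Δt = d  ⇒  (0.8+1+0.9+0.5+0.6 − 5φ)·1 = 2.15
φ = (3.800 − 2.15/1) / 5 = 0.33 in/h.

φ ≈ 0.33 in/h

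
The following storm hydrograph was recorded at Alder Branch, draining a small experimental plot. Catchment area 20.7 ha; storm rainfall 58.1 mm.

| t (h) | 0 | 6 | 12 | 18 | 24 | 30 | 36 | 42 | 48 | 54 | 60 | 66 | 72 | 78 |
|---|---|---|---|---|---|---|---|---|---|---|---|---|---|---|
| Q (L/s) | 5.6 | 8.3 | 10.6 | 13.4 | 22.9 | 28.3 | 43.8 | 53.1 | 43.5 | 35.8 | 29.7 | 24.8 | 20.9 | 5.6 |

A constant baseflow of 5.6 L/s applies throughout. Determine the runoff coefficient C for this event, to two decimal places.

ΣQ_DR = 267.9 L/s; V = ΣQ_DR·Δt = 5.787 × 10^6 L.
Runoff depth d = V / A = 27.95 mm.
C = d / P = 27.95 / 58.1 = 0.48.

C ≈ 0.48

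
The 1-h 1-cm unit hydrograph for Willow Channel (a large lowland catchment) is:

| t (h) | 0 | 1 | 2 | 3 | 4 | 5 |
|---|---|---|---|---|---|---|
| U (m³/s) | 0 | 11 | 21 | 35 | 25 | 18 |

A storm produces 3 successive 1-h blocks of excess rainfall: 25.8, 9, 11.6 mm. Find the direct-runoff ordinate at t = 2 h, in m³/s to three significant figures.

Q ≈ 64.1 m³/s

By discrete convolution, Q_j = Σ (P_i / 10 mm) · U_{j−i}.
At t = 2 h (j=2): Q = (25.8/10)·21 + (9/10)·11 + (11.6/10)·0 = 64.1 m³/s.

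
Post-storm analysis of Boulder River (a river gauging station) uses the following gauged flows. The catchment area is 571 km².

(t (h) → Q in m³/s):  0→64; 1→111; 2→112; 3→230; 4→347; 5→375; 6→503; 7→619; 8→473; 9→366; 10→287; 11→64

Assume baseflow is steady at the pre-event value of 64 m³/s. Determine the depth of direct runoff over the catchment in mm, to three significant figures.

d ≈ 17.5 mm

Direct runoff: 0.0, 47.0, 48.0, 166.0, 283.0, 311.0, 439.0, 555.0, 409.0, 302.0, 223.0, 0.0 m³/s; ΣQ_DR = 2783 m³/s.
V = ΣQ_DR · Δt = 2783 × 3600 s = 1.002 × 10^7 m³.
Over A = 571 km², depth = V / A = 17.5 mm.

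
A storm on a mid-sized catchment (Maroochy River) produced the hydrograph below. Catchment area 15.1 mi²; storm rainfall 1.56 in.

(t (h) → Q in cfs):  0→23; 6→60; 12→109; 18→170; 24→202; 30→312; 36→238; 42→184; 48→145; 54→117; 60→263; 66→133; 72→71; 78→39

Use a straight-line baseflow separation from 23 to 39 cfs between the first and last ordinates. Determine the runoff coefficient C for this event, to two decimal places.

ΣQ_DR = 1632 cfs; V = ΣQ_DR·Δt = 3.525 × 10^7 ft³.
Runoff depth d = V / A = 1.005 in.
C = d / P = 1.005 / 1.56 = 0.64.

C ≈ 0.64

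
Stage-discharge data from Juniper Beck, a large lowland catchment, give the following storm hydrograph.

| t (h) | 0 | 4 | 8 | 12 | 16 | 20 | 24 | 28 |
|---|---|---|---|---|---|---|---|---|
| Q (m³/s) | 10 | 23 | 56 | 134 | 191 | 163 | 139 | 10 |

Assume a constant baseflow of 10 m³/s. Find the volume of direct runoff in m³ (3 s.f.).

V ≈ 9.30 × 10^6 m³

Direct-runoff ordinates (Q − Q_b): 0.0, 13.0, 46.0, 124.0, 181.0, 153.0, 129.0, 0.0 m³/s.
ΣQ_DR = 646.0 m³/s.
With Δt = 4 h = 14400 s, V = ΣQ_DR · Δt = 646.0 × 14400 = 9.30 × 10^6 m³.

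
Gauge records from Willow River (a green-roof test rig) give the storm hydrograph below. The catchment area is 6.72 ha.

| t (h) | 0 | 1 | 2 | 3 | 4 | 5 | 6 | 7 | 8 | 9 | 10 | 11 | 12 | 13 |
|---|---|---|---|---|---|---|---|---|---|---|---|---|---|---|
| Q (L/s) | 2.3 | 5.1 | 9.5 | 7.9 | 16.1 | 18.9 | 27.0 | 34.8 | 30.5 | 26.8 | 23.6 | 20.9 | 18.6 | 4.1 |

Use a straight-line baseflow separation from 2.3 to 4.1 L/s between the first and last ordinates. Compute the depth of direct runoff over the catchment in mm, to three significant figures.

Direct runoff: 0.00, 2.66, 6.92, 5.18, 13.25, 15.91, 23.87, 31.53, 27.09, 23.25, 19.92, 17.08, 14.64, 0.00 L/s; ΣQ_DR = 201.3 L/s.
V = ΣQ_DR · Δt = 201.3 × 3600 s = 7.247 × 10^5 L.
Over A = 6.72 ha, depth = V / A = 10.8 mm.

d ≈ 10.8 mm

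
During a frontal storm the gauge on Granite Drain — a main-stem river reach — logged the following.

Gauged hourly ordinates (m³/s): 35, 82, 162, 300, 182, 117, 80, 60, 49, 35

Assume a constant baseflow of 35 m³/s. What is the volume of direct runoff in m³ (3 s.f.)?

V ≈ 2.71 × 10^6 m³

Direct-runoff ordinates (Q − Q_b): 0.0, 47.0, 127.0, 265.0, 147.0, 82.0, 45.0, 25.0, 14.0, 0.0 m³/s.
ΣQ_DR = 752.0 m³/s.
With Δt = 1 h = 3600 s, V = ΣQ_DR · Δt = 752.0 × 3600 = 2.71 × 10^6 m³.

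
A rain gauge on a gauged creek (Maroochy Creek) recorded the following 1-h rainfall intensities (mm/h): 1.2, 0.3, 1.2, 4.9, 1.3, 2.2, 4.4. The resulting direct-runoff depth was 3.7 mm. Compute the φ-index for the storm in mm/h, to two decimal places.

φ ≈ 2.80 mm/h

Only the 2 blocks with intensity above φ contribute runoff: 4.9, 4.4 mm/h.
Σ(I−φ)·Δt = d  ⇒  (4.9+4.4 − 2φ)·1 = 3.7
φ = (9.300 − 3.7/1) / 2 = 2.80 mm/h.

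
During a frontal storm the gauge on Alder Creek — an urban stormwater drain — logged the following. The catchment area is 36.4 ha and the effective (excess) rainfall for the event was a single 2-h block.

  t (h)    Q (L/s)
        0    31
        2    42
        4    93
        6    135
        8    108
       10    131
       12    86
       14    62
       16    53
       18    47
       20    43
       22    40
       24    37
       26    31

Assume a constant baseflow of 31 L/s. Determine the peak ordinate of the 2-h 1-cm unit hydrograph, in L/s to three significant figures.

Direct runoff: 0.0, 11.0, 62.0, 104.0, 77.0, 100.0, 55.0, 31.0, 22.0, 16.0, 12.0, 9.0, 6.0, 0.0 L/s; ΣQ_DR = 505.0 L/s, peak = 104.0 L/s.
Runoff depth d = ΣQ_DR·Δt / A = 505.0 × 7200 / (36.4 ha) = 9.989 mm.
The 1-cm UH is the DRH scaled by (10 mm)/d, so U_p = 104.0 × 10/9.989 = 104 L/s.

U_p ≈ 104 L/s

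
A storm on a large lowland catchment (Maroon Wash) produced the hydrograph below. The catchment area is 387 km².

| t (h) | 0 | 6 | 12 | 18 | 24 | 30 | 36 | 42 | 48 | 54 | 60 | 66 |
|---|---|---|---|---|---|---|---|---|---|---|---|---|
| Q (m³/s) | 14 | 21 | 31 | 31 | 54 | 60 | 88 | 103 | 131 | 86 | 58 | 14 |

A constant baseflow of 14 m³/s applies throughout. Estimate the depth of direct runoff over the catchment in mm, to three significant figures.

Direct runoff: 0.0, 7.0, 17.0, 17.0, 40.0, 46.0, 74.0, 89.0, 117.0, 72.0, 44.0, 0.0 m³/s; ΣQ_DR = 523.0 m³/s.
V = ΣQ_DR · Δt = 523.0 × 21600 s = 1.130 × 10^7 m³.
Over A = 387 km², depth = V / A = 29.2 mm.

d ≈ 29.2 mm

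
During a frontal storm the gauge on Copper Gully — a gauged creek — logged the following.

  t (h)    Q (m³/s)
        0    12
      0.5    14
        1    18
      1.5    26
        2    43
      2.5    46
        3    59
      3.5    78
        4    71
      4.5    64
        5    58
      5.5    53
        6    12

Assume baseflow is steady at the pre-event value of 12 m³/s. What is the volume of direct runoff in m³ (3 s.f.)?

V ≈ 7.16 × 10^5 m³

Direct-runoff ordinates (Q − Q_b): 0.0, 2.0, 6.0, 14.0, 31.0, 34.0, 47.0, 66.0, 59.0, 52.0, 46.0, 41.0, 0.0 m³/s.
ΣQ_DR = 398.0 m³/s.
With Δt = 0.5 h = 1800 s, V = ΣQ_DR · Δt = 398.0 × 1800 = 7.16 × 10^5 m³.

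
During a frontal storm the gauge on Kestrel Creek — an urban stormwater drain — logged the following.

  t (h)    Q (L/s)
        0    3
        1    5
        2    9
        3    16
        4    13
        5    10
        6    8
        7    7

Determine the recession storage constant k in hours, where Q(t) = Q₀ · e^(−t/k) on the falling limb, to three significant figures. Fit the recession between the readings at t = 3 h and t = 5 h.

k ≈ 4.26 h

On the falling limb, Q drops from 16 to 10 L/s between t = 3 h and t = 5 h (Δt = 2 h).
k = −Δt / ln(Q₂/Q₁) = −2 / ln(10/16) = 4.26 h.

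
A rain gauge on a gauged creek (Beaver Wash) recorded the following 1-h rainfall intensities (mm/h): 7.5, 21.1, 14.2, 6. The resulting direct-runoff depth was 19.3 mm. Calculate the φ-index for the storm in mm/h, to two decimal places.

Only the 2 blocks with intensity above φ contribute runoff: 21.1, 14.2 mm/h.
Σ(I−φ)·Δt = d  ⇒  (21.1+14.2 − 2φ)·1 = 19.3
φ = (35.30 − 19.3/1) / 2 = 8.00 mm/h.

φ ≈ 8.00 mm/h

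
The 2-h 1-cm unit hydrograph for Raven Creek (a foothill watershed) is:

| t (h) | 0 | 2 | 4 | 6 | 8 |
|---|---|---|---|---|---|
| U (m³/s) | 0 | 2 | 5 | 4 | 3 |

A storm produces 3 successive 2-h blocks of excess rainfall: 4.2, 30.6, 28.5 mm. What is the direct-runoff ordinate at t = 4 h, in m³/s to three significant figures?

By discrete convolution, Q_j = Σ (P_i / 10 mm) · U_{j−i}.
At t = 4 h (j=2): Q = (4.2/10)·5 + (30.6/10)·2 + (28.5/10)·0 = 8.22 m³/s.

Q ≈ 8.22 m³/s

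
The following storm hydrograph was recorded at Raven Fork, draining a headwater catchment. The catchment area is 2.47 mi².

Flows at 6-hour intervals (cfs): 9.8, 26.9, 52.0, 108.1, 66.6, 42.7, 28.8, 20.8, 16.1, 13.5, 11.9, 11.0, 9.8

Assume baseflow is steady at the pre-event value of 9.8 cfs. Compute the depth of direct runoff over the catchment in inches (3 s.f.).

Direct runoff: 0.0, 17.1, 42.2, 98.3, 56.8, 32.9, 19.0, 11.0, 6.3, 3.7, 2.1, 1.2, 0.0 cfs; ΣQ_DR = 290.6 cfs.
V = ΣQ_DR · Δt = 290.6 × 21600 s = 6.277 × 10^6 ft³.
Over A = 2.47 mi², depth = V / A = 1.09 in.

d ≈ 1.09 in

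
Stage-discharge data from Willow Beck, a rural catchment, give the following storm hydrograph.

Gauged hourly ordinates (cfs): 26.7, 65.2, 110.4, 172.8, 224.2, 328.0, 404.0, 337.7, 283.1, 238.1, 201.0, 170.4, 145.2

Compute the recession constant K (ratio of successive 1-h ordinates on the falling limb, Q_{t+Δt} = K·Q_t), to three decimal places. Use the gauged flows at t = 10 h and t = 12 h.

Using the recession-limb readings at t = 10 h and t = 12 h: Q falls from 201.0 to 145.2 cfs over 2 intervals.
K = (Q₂/Q₁)^(1/2) = (145.2/201.0)^(1/2) = 0.850.

K ≈ 0.850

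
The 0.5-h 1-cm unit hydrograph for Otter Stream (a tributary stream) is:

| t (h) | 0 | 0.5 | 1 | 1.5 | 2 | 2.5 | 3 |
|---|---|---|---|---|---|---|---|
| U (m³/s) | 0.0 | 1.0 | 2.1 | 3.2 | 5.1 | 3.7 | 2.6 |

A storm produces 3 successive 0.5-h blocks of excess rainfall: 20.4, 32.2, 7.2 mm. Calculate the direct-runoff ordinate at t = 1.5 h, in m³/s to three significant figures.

By discrete convolution, Q_j = Σ (P_i / 10 mm) · U_{j−i}.
At t = 1.5 h (j=3): Q = (20.4/10)·3.2 + (32.2/10)·2.1 + (7.2/10)·1.0 = 14.0 m³/s.

Q ≈ 14.0 m³/s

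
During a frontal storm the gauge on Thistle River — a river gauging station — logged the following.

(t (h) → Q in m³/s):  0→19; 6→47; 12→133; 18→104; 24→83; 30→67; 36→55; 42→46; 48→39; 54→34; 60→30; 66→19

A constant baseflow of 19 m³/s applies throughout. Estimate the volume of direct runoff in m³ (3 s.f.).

Direct-runoff ordinates (Q − Q_b): 0.0, 28.0, 114.0, 85.0, 64.0, 48.0, 36.0, 27.0, 20.0, 15.0, 11.0, 0.0 m³/s.
ΣQ_DR = 448.0 m³/s.
With Δt = 6 h = 21600 s, V = ΣQ_DR · Δt = 448.0 × 21600 = 9.68 × 10^6 m³.

V ≈ 9.68 × 10^6 m³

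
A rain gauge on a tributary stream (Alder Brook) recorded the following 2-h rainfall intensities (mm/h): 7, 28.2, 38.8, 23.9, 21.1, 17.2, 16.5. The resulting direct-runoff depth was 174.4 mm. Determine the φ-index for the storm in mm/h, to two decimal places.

Only the 6 blocks with intensity above φ contribute runoff: 28.2, 38.8, 23.9, 21.1, 17.2, 16.5 mm/h.
Σ(I−φ)·Δt = d  ⇒  (28.2+38.8+23.9+21.1+17.2+16.5 − 6φ)·2 = 174.4
φ = (145.7 − 174.4/2) / 6 = 9.75 mm/h.

φ ≈ 9.75 mm/h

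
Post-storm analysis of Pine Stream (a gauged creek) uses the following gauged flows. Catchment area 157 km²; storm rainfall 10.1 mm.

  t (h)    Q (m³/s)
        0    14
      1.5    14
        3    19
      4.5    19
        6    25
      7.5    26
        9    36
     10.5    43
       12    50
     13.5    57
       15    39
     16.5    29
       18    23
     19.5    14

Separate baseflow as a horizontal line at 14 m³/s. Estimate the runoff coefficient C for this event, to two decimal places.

ΣQ_DR = 212.0 m³/s; V = ΣQ_DR·Δt = 1.145 × 10^6 m³.
Runoff depth d = V / A = 7.292 mm.
C = d / P = 7.292 / 10.1 = 0.72.

C ≈ 0.72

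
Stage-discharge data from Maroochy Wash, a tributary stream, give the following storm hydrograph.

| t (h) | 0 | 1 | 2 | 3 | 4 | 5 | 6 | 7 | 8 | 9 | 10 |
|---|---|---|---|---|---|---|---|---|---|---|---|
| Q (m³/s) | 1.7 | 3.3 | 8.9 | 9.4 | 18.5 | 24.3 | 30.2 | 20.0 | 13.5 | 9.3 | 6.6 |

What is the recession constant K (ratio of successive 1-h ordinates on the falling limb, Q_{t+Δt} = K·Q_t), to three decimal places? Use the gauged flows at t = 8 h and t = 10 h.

Using the recession-limb readings at t = 8 h and t = 10 h: Q falls from 13.5 to 6.6 m³/s over 2 intervals.
K = (Q₂/Q₁)^(1/2) = (6.6/13.5)^(1/2) = 0.699.

K ≈ 0.699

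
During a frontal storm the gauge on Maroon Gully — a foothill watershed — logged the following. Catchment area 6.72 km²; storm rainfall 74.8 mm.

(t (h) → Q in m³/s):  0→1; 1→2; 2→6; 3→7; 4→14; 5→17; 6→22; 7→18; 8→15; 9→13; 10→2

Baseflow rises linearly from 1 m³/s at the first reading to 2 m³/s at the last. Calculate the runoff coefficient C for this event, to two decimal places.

C ≈ 0.72

ΣQ_DR = 100.5 m³/s; V = ΣQ_DR·Δt = 3.618 × 10^5 m³.
Runoff depth d = V / A = 53.84 mm.
C = d / P = 53.84 / 74.8 = 0.72.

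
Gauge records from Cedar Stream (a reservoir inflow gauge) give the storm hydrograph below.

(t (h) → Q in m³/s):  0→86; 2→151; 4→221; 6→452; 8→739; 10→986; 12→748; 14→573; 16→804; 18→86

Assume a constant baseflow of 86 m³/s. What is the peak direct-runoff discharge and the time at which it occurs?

Q_p = 900.0 m³/s at t = 10 h

Subtracting baseflow gives direct-runoff ordinates: 0.0, 65.0, 135.0, 366.0, 653.0, 900.0, 662.0, 487.0, 718.0, 0.0 m³/s.
The maximum is 900.0 m³/s, occurring at the reading for t = 10 h.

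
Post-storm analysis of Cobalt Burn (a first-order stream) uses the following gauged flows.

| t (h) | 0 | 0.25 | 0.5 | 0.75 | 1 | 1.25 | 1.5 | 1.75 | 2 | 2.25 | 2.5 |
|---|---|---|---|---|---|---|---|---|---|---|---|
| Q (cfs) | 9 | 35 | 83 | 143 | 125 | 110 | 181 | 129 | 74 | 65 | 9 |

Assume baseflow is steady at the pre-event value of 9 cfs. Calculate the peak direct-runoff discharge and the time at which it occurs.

Subtracting baseflow gives direct-runoff ordinates: 0.0, 26.0, 74.0, 134.0, 116.0, 101.0, 172.0, 120.0, 65.0, 56.0, 0.0 cfs.
The maximum is 172.0 cfs, occurring at the reading for t = 1.5 h.

Q_p = 172.0 cfs at t = 1.5 h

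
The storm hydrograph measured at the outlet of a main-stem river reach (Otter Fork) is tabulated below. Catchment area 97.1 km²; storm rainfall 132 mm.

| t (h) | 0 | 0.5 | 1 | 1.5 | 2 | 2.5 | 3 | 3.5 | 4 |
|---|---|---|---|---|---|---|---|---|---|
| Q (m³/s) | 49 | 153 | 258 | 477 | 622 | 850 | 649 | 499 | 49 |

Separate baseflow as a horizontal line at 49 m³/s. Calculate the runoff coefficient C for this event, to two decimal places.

C ≈ 0.44

ΣQ_DR = 3165 m³/s; V = ΣQ_DR·Δt = 5.697 × 10^6 m³.
Runoff depth d = V / A = 58.67 mm.
C = d / P = 58.67 / 132 = 0.44.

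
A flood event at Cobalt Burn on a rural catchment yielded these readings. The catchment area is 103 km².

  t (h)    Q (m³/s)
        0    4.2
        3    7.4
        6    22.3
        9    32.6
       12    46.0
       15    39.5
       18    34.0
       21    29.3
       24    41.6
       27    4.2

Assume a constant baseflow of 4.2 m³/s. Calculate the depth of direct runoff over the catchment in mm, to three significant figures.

d ≈ 23.0 mm

Direct runoff: 0.0, 3.2, 18.1, 28.4, 41.8, 35.3, 29.8, 25.1, 37.4, 0.0 m³/s; ΣQ_DR = 219.1 m³/s.
V = ΣQ_DR · Δt = 219.1 × 10800 s = 2.366 × 10^6 m³.
Over A = 103 km², depth = V / A = 23.0 mm.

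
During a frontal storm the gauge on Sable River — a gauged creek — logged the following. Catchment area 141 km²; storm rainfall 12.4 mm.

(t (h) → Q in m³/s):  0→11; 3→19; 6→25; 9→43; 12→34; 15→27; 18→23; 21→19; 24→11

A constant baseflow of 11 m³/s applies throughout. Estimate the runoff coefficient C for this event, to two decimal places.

ΣQ_DR = 113.0 m³/s; V = ΣQ_DR·Δt = 1.220 × 10^6 m³.
Runoff depth d = V / A = 8.655 mm.
C = d / P = 8.655 / 12.4 = 0.70.

C ≈ 0.70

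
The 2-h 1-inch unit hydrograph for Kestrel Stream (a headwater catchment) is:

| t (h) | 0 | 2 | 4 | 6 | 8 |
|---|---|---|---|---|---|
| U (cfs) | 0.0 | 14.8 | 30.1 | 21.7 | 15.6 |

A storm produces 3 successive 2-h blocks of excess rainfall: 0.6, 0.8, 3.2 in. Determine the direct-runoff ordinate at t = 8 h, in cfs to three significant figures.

By discrete convolution, Q_j = Σ (P_i / 1 in) · U_{j−i}.
At t = 8 h (j=4): Q = (0.6/1)·15.6 + (0.8/1)·21.7 + (3.2/1)·30.1 = 123 cfs.

Q ≈ 123 cfs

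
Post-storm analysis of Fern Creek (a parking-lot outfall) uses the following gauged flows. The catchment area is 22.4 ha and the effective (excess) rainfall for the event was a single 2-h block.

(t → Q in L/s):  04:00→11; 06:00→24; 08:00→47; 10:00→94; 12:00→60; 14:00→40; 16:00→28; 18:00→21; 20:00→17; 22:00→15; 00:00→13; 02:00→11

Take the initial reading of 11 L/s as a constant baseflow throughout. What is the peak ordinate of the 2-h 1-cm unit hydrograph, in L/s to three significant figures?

U_p ≈ 104 L/s

Direct runoff: 0.0, 13.0, 36.0, 83.0, 49.0, 29.0, 17.0, 10.0, 6.0, 4.0, 2.0, 0.0 L/s; ΣQ_DR = 249.0 L/s, peak = 83.0 L/s.
Runoff depth d = ΣQ_DR·Δt / A = 249.0 × 7200 / (22.4 ha) = 8.004 mm.
The 1-cm UH is the DRH scaled by (10 mm)/d, so U_p = 83.0 × 10/8.004 = 104 L/s.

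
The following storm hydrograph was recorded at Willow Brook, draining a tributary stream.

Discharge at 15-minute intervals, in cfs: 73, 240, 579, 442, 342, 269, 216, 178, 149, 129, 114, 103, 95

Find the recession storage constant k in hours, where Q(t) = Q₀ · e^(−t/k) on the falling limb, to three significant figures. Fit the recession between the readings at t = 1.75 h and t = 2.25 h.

k ≈ 1.55 h

On the falling limb, Q drops from 178 to 129 cfs between t = 1.75 h and t = 2.25 h (Δt = 0.5 h).
k = −Δt / ln(Q₂/Q₁) = −0.5 / ln(129/178) = 1.55 h.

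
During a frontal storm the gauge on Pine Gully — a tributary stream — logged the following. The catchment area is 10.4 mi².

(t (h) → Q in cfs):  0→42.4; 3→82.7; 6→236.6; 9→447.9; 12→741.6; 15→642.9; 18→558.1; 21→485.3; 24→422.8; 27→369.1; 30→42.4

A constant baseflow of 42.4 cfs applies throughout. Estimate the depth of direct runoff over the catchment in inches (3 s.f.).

d ≈ 1.61 in

Direct runoff: 0.0, 40.3, 194.2, 405.5, 699.2, 600.5, 515.7, 442.9, 380.4, 326.7, 0.0 cfs; ΣQ_DR = 3605 cfs.
V = ΣQ_DR · Δt = 3605 × 10800 s = 3.894 × 10^7 ft³.
Over A = 10.4 mi², depth = V / A = 1.61 in.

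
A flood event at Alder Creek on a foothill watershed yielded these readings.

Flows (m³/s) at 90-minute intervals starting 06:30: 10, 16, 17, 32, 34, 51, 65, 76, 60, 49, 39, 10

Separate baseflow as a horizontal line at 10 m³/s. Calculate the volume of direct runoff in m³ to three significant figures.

Direct-runoff ordinates (Q − Q_b): 0.0, 6.0, 7.0, 22.0, 24.0, 41.0, 55.0, 66.0, 50.0, 39.0, 29.0, 0.0 m³/s.
ΣQ_DR = 339.0 m³/s.
With Δt = 1.5 h = 5400 s, V = ΣQ_DR · Δt = 339.0 × 5400 = 1.83 × 10^6 m³.

V ≈ 1.83 × 10^6 m³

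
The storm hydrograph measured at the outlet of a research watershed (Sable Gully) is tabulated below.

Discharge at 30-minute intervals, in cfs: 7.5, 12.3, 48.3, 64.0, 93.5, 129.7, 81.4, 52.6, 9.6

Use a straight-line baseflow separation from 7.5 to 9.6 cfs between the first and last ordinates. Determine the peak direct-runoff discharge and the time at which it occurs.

Subtracting baseflow gives direct-runoff ordinates: 0.00, 4.54, 40.27, 55.71, 84.95, 120.89, 72.33, 43.26, 0.00 cfs.
The maximum is 120.89 cfs, occurring at the reading for t = 2.5 h.

Q_p = 120.89 cfs at t = 2.5 h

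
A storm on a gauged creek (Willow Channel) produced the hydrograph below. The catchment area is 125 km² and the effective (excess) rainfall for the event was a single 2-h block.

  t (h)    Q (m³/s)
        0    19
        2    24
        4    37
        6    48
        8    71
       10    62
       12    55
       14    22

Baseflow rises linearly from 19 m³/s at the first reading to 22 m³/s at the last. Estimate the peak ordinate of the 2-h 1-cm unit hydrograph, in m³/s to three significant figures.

Direct runoff: 0.00, 4.57, 17.14, 27.71, 50.29, 40.86, 33.43, 0.00 m³/s; ΣQ_DR = 174.0 m³/s, peak = 50.29 m³/s.
Runoff depth d = ΣQ_DR·Δt / A = 174.0 × 7200 / (125 km²) = 10.02 mm.
The 1-cm UH is the DRH scaled by (10 mm)/d, so U_p = 50.29 × 10/10.02 = 50.2 m³/s.

U_p ≈ 50.2 m³/s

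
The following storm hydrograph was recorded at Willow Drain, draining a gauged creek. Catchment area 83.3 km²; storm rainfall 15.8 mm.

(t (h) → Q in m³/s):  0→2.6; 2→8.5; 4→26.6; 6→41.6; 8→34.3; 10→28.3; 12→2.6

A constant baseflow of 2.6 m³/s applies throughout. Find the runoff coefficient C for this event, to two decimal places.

ΣQ_DR = 126.3 m³/s; V = ΣQ_DR·Δt = 9.094 × 10^5 m³.
Runoff depth d = V / A = 10.92 mm.
C = d / P = 10.92 / 15.8 = 0.69.

C ≈ 0.69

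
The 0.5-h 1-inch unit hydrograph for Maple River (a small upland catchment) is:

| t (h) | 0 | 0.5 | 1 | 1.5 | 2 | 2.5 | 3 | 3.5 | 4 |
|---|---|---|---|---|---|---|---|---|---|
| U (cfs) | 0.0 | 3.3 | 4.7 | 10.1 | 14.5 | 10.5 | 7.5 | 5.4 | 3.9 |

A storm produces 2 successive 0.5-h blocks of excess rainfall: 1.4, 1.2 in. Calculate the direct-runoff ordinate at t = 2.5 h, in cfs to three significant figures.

By discrete convolution, Q_j = Σ (P_i / 1 in) · U_{j−i}.
At t = 2.5 h (j=5): Q = (1.4/1)·10.5 + (1.2/1)·14.5 = 32.1 cfs.

Q ≈ 32.1 cfs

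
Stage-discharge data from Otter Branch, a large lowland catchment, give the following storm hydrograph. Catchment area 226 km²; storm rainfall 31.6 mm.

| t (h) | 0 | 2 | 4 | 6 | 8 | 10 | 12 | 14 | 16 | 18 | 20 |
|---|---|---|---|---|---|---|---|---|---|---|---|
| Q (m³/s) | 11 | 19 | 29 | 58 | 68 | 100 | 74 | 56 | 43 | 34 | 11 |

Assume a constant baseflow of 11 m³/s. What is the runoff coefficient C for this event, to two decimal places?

C ≈ 0.39

ΣQ_DR = 382.0 m³/s; V = ΣQ_DR·Δt = 2.750 × 10^6 m³.
Runoff depth d = V / A = 12.17 mm.
C = d / P = 12.17 / 31.6 = 0.39.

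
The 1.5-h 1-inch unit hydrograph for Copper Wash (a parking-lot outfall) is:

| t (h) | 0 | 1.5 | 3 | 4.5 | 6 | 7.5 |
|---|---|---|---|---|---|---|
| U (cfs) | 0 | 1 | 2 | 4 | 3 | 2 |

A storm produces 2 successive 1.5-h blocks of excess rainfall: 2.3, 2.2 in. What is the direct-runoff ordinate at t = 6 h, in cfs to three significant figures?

By discrete convolution, Q_j = Σ (P_i / 1 in) · U_{j−i}.
At t = 6 h (j=4): Q = (2.3/1)·3 + (2.2/1)·4 = 15.7 cfs.

Q ≈ 15.7 cfs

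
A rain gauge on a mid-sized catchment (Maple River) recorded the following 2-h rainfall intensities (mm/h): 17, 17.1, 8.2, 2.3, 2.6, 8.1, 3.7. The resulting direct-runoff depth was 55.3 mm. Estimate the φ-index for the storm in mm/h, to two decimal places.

Only the 4 blocks with intensity above φ contribute runoff: 17, 17.1, 8.2, 8.1 mm/h.
Σ(I−φ)·Δt = d  ⇒  (17+17.1+8.2+8.1 − 4φ)·2 = 55.3
φ = (50.40 − 55.3/2) / 4 = 5.69 mm/h.

φ ≈ 5.69 mm/h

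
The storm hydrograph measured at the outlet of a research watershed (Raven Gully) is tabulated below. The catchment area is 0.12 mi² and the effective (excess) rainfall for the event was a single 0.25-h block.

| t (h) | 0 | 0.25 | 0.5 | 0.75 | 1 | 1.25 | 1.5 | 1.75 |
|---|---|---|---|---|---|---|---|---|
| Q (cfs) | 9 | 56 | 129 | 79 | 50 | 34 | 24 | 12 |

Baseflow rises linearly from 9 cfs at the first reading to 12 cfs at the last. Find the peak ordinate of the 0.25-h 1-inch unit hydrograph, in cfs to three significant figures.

U_p ≈ 119 cfs

Direct runoff: 0.00, 46.57, 119.14, 68.71, 39.29, 22.86, 12.43, 0.00 cfs; ΣQ_DR = 309.0 cfs, peak = 119.14 cfs.
Runoff depth d = ΣQ_DR·Δt / A = 309.0 × 900 / (0.12 mi²) = 0.9975 in.
The 1-inch UH is the DRH scaled by (1 in)/d, so U_p = 119.14 × 1/0.9975 = 119 cfs.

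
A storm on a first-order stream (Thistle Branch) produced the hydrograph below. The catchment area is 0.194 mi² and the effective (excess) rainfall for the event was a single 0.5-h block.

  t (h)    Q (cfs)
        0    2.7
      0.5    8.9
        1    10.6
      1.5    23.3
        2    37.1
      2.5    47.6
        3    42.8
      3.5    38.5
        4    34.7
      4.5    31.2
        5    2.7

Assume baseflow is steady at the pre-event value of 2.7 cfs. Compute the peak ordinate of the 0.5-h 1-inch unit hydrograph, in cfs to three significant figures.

Direct runoff: 0.0, 6.2, 7.9, 20.6, 34.4, 44.9, 40.1, 35.8, 32.0, 28.5, 0.0 cfs; ΣQ_DR = 250.4 cfs, peak = 44.9 cfs.
Runoff depth d = ΣQ_DR·Δt / A = 250.4 × 1800 / (0.194 mi²) = 1.000 in.
The 1-inch UH is the DRH scaled by (1 in)/d, so U_p = 44.9 × 1/1.000 = 44.9 cfs.

U_p ≈ 44.9 cfs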